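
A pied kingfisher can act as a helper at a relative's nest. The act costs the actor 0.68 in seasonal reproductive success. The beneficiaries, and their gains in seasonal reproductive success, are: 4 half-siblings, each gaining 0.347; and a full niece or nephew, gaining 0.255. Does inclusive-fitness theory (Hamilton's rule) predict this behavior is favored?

Hamilton's rule: the trait is favored when the sum of r·B over every recipient exceeds the actor's cost C.
r to a half-sibling = 0.25 (half-sibs share one parent — one path of length 2: r = (1/2)^2 = 1/4).
r to a full niece or nephew = 1/4 (full aunt/uncle↔niece/nephew: two paths of length 3 through the shared grandparent pair: r = 2·(1/2)^3 = 1/4).
Summing one r·B term per recipient: 4·0.25·0.347 + 1·0.25·0.255 = 0.41075.
0.41075 < 0.68: the indirect benefit is less than the cost.

No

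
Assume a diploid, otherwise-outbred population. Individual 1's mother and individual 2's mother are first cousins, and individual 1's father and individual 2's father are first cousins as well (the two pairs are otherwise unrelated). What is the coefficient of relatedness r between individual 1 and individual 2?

With two independent routes of shared ancestry, r is the sum of the two contributions.
Individual 1 and individual 2 are related in two ways: second cousins through their mothers (r = 1/32) and second cousins through their fathers (r = 1/32).
r = 1/32 + 1/32 = 1/16 = 0.0625.

0.0625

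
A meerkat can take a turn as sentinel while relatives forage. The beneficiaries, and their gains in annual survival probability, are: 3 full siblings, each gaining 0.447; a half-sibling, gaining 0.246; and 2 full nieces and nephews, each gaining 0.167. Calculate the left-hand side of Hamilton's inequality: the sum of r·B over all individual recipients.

r to a full sibling = 0.5 (full sibs share both parents — two paths of length 2: r = 2·(1/2)^2 = 1/2).
r to a half-sibling = 1/4 (half-sibs share one parent — one path of length 2: r = (1/2)^2 = 1/4).
r to a full niece or nephew = 1/4 (full aunt/uncle↔niece/nephew: two paths of length 3 through the shared grandparent pair: r = 2·(1/2)^3 = 1/4).
Summing one r·B term per recipient: 3·0.5·0.447 + 1·0.25·0.246 + 2·0.25·0.167 = 0.8155.

0.8155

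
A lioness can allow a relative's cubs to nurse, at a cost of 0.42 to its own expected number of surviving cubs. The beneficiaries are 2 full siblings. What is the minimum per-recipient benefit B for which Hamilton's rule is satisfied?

0.42

r to a full sibling = 1/2 (full sibs share both parents — two paths of length 2: r = 2·(1/2)^2 = 1/2).
Hamilton's rule with n recipients of equal r: n·r·B > C, so B > C/(n·r) = 0.42/(2·0.5) = 0.42.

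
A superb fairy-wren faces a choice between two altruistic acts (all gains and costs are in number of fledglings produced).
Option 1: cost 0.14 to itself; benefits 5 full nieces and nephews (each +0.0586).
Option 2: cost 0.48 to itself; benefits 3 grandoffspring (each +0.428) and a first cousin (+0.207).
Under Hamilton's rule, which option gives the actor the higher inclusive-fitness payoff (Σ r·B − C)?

Option 1: r to a full niece or nephew = 0.25.
Option 1: Σ r·B − C = (5·0.25·0.0586) − 0.14 = -0.06675.
Option 2: r to a grandoffspring = 0.25.
Option 2: r to a first cousin = 0.125.
Option 2: Σ r·B − C = (3·0.25·0.428 + 1·0.125·0.207) − 0.48 = -0.133125.
Option 1 has the higher net inclusive-fitness payoff.

Option 1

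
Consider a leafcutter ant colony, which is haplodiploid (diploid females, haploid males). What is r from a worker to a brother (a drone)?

Her haploid brother carries none of their father's genes and a random half of their mother's genome; that half matches the maternal half of her own genome with probability 1/2: r = 1/2 · 1/2 = 1/4.

0.25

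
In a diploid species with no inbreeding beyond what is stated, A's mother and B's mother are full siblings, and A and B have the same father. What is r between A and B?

With two independent routes of shared ancestry, r is the sum of the two contributions.
A and B are related in two ways: first cousins through their mothers (r = 1/8) and half-sibs through their shared father (r = 1/4).
r = 1/8 + 1/4 = 0.375.

0.375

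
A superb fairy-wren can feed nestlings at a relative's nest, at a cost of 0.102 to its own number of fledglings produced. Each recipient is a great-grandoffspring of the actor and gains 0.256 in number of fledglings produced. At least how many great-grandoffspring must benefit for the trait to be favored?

r to a great-grandoffspring = 0.125 (three parent–offspring links: r = (1/2)^3 = 1/8).
Hamilton's rule: n·r·B > C  ⇒  n > C/(r·B) = 0.102/(0.125·0.256) = 3.187.
The smallest integer exceeding 3.187 is 4.

4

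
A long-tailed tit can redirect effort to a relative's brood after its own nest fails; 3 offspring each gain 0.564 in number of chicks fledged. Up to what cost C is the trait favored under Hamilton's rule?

r to an offspring = 0.5 (one parent–offspring link: r = (1/2)^1 = 1/2).
Hamilton's rule: n·r·B > C, so the trait is favored while C < n·r·B = 3·0.5·0.564 = 0.846.

0.846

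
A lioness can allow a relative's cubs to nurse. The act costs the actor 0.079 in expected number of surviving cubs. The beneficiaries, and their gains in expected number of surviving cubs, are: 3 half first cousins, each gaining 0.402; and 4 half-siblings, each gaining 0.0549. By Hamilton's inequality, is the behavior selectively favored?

Yes

Hamilton's rule: the trait is favored when the sum of r·B over every recipient exceeds the actor's cost C.
r to a half first cousin = 1/16 (half first cousins share one grandparent — one path of length 4: r = (1/2)^4 = 1/16).
r to a half-sibling = 0.25 (half-sibs share one parent — one path of length 2: r = (1/2)^2 = 1/4).
Summing one r·B term per recipient: 3·0.0625·0.402 + 4·0.25·0.0549 = 0.130275.
0.130275 > 0.079: the indirect benefit exceeds the cost.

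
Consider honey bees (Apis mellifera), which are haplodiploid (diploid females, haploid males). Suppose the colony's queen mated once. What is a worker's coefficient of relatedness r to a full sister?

Haplodiploid full sisters inherit their father's entire haploid genome identically (contributing 1/2) and on average half of their mother's contribution (1/2 · 1/2 = 1/4); r = 1/2 + 1/4 = 3/4.

0.75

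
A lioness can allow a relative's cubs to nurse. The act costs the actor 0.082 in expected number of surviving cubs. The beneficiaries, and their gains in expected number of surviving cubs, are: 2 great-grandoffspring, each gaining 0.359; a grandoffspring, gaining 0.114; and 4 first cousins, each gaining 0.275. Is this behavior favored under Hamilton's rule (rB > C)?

Hamilton's rule: the trait is favored when the sum of r·B over every recipient exceeds the actor's cost C.
r to a great-grandoffspring = 1/8 (three parent–offspring links: r = (1/2)^3 = 1/8).
r to a grandoffspring = 1/4 (two parent–offspring links: r = (1/2)^2 = 1/4).
r to a first cousin = 0.125 (first cousins share one grandparent pair — two paths of length 4: r = 2·(1/2)^4 = 1/8).
Summing one r·B term per recipient: 2·0.125·0.359 + 1·0.25·0.114 + 4·0.125·0.275 = 0.25575.
0.25575 > 0.082: the indirect benefit exceeds the cost.

Yes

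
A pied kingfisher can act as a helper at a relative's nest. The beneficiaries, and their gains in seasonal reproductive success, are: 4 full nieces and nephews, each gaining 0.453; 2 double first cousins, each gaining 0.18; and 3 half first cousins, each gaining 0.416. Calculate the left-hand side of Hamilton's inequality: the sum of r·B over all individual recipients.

r to a full niece or nephew = 0.25 (full aunt/uncle↔niece/nephew: two paths of length 3 through the shared grandparent pair: r = 2·(1/2)^3 = 1/4).
r to a double first cousin = 0.25 (double first cousins share both grandparent pairs — four paths of length 4: r = 4·(1/2)^4 = 1/4).
r to a half first cousin = 1/16 (half first cousins share one grandparent — one path of length 4: r = (1/2)^4 = 1/16).
Summing one r·B term per recipient: 4·0.25·0.453 + 2·0.25·0.18 + 3·0.0625·0.416 = 0.621.

0.621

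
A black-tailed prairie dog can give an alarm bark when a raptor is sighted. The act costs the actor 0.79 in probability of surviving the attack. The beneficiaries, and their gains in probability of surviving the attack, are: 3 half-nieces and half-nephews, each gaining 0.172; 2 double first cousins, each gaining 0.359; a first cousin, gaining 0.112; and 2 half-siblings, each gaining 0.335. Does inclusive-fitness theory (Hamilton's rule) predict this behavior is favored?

No

Hamilton's rule: the trait is favored when the sum of r·B over every recipient exceeds the actor's cost C.
r to a half-niece or half-nephew = 0.125 (half-aunt/uncle↔niece/nephew: one path of length 3: r = (1/2)^3 = 1/8).
r to a double first cousin = 1/4 (double first cousins share both grandparent pairs — four paths of length 4: r = 4·(1/2)^4 = 1/4).
r to a first cousin = 1/8 (first cousins share one grandparent pair — two paths of length 4: r = 2·(1/2)^4 = 1/8).
r to a half-sibling = 1/4 (half-sibs share one parent — one path of length 2: r = (1/2)^2 = 1/4).
Summing one r·B term per recipient: 3·0.125·0.172 + 2·0.25·0.359 + 1·0.125·0.112 + 2·0.25·0.335 = 0.4255.
0.4255 < 0.79: the indirect benefit is less than the cost.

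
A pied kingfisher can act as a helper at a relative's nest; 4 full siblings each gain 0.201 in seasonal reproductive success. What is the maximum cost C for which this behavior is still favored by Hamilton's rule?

0.402

r to a full sibling = 1/2 (full sibs share both parents — two paths of length 2: r = 2·(1/2)^2 = 1/2).
Hamilton's rule: n·r·B > C, so the trait is favored while C < n·r·B = 4·0.5·0.201 = 0.402.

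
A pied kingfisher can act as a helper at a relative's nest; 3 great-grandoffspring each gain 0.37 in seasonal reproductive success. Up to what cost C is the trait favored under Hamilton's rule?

r to a great-grandoffspring = 1/8 (three parent–offspring links: r = (1/2)^3 = 1/8).
Hamilton's rule: n·r·B > C, so the trait is favored while C < n·r·B = 3·0.125·0.37 = 0.13875.

0.13875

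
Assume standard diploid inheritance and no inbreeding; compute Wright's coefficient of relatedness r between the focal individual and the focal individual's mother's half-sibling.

0.125

Each parent–offspring link contributes a factor of 1/2, and independent paths through distinct common ancestors add.
Half-aunt/uncle↔niece/nephew: one path of length 3: r = (1/2)^3 = 1/8.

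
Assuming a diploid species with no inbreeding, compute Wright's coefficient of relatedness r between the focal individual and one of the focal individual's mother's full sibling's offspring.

Each parent–offspring link contributes a factor of 1/2, and independent paths through distinct common ancestors add.
First cousins share one grandparent pair — two paths of length 4: r = 2·(1/2)^4 = 1/8.

0.125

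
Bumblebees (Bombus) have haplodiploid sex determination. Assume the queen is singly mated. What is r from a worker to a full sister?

Haplodiploid full sisters inherit their father's entire haploid genome identically (contributing 1/2) and on average half of their mother's contribution (1/2 · 1/2 = 1/4); r = 1/2 + 1/4 = 3/4.

0.75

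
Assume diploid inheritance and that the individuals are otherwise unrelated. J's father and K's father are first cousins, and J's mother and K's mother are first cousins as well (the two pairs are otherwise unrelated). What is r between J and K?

Wright's path rule: contributions from independent ancestry routes add.
J and K are related in two ways: second cousins through their fathers (r = 1/32) and second cousins through their mothers (r = 1/32).
r = 1/32 + 1/32 = 1/16 = 0.0625.

0.0625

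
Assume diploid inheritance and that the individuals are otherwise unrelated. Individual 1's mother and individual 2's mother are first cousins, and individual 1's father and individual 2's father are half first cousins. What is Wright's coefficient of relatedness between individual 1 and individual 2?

0.046875

Independent pedigree routes through distinct common ancestors add.
Individual 1 and individual 2 are related in two ways: second cousins through their mothers (r = 1/32) and half second cousins through their fathers (r = 1/64).
r = 1/32 + 1/64 = 0.046875.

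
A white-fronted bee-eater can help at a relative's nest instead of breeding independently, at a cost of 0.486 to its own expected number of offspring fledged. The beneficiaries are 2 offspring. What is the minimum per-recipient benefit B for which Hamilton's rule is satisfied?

0.486

r to an offspring = 1/2 (one parent–offspring link: r = (1/2)^1 = 1/2).
Hamilton's rule with n recipients of equal r: n·r·B > C, so B > C/(n·r) = 0.486/(2·0.5) = 0.486.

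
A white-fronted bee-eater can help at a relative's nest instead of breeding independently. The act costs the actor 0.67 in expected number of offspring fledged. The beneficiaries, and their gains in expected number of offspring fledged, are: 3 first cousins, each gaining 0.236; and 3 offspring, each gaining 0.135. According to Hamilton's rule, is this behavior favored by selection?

No

Hamilton's rule: the trait is favored when the sum of r·B over every recipient exceeds the actor's cost C.
r to a first cousin = 0.125 (first cousins share one grandparent pair — two paths of length 4: r = 2·(1/2)^4 = 1/8).
r to an offspring = 1/2 (one parent–offspring link: r = (1/2)^1 = 1/2).
Summing one r·B term per recipient: 3·0.125·0.236 + 3·0.5·0.135 = 0.291.
0.291 < 0.67: the indirect benefit is less than the cost.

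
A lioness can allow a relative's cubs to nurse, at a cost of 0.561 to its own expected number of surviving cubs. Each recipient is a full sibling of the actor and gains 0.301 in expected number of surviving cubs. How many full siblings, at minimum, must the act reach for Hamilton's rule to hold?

r to a full sibling = 1/2 (full sibs share both parents — two paths of length 2: r = 2·(1/2)^2 = 1/2).
Hamilton's rule: n·r·B > C  ⇒  n > C/(r·B) = 0.561/(0.5·0.301) = 3.728.
The smallest integer exceeding 3.728 is 4.

4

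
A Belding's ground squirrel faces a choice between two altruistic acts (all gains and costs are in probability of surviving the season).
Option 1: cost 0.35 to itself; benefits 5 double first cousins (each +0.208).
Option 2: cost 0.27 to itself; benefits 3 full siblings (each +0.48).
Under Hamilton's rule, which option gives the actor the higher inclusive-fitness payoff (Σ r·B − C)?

Option 2

Option 1: r to a double first cousin = 0.25.
Option 1: Σ r·B − C = (5·0.25·0.208) − 0.35 = -0.09.
Option 2: r to a full sibling = 0.5.
Option 2: Σ r·B − C = (3·0.5·0.48) − 0.27 = 0.45.
Option 2 has the higher net inclusive-fitness payoff.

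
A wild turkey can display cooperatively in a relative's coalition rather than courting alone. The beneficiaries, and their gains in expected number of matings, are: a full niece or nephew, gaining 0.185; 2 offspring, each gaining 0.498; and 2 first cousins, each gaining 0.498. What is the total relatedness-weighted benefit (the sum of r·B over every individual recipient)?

r to a full niece or nephew = 1/4 (full aunt/uncle↔niece/nephew: two paths of length 3 through the shared grandparent pair: r = 2·(1/2)^3 = 1/4).
r to an offspring = 0.5 (one parent–offspring link: r = (1/2)^1 = 1/2).
r to a first cousin = 1/8 (first cousins share one grandparent pair — two paths of length 4: r = 2·(1/2)^4 = 1/8).
Summing one r·B term per recipient: 1·0.25·0.185 + 2·0.5·0.498 + 2·0.125·0.498 = 0.66875.

0.66875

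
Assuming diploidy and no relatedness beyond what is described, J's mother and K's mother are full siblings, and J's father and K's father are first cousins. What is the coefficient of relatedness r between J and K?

0.15625

With two independent routes of shared ancestry, r is the sum of the two contributions.
J and K are related in two ways: first cousins through their mothers (r = 1/8) and second cousins through their fathers (r = 1/32).
r = 1/8 + 1/32 = 5/32 = 0.15625.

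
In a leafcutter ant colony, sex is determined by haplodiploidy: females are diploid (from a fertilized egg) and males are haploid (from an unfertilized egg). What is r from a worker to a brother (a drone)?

Her haploid brother carries none of their father's genes and a random half of their mother's genome; that half matches the maternal half of her own genome with probability 1/2: r = 1/2 · 1/2 = 1/4.

0.25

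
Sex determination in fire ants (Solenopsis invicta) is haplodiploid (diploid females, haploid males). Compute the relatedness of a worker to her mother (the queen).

0.5

One meiotic link between diploid queen and diploid daughter: r = 1/2.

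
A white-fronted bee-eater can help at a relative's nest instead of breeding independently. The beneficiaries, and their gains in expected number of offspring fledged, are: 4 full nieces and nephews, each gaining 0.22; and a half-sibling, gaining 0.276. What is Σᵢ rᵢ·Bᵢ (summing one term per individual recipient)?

r to a full niece or nephew = 1/4 (full aunt/uncle↔niece/nephew: two paths of length 3 through the shared grandparent pair: r = 2·(1/2)^3 = 1/4).
r to a half-sibling = 0.25 (half-sibs share one parent — one path of length 2: r = (1/2)^2 = 1/4).
Summing one r·B term per recipient: 4·0.25·0.22 + 1·0.25·0.276 = 0.289.

0.289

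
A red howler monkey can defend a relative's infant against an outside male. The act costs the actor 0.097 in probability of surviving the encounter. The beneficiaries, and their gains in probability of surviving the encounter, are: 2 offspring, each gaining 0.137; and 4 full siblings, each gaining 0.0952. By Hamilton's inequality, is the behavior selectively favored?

Hamilton's rule: the trait is favored when the sum of r·B over every recipient exceeds the actor's cost C.
r to an offspring = 1/2 (one parent–offspring link: r = (1/2)^1 = 1/2).
r to a full sibling = 1/2 (full sibs share both parents — two paths of length 2: r = 2·(1/2)^2 = 1/2).
Summing one r·B term per recipient: 2·0.5·0.137 + 4·0.5·0.0952 = 0.3274.
0.3274 > 0.097: the indirect benefit exceeds the cost.

Yes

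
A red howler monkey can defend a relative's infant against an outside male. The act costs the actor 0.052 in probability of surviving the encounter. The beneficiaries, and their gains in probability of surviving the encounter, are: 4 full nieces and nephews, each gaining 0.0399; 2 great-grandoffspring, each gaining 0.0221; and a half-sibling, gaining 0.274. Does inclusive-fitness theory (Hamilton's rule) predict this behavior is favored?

Yes

Hamilton's rule: the trait is favored when the sum of r·B over every recipient exceeds the actor's cost C.
r to a full niece or nephew = 0.25 (full aunt/uncle↔niece/nephew: two paths of length 3 through the shared grandparent pair: r = 2·(1/2)^3 = 1/4).
r to a great-grandoffspring = 0.125 (three parent–offspring links: r = (1/2)^3 = 1/8).
r to a half-sibling = 0.25 (half-sibs share one parent — one path of length 2: r = (1/2)^2 = 1/4).
Summing one r·B term per recipient: 4·0.25·0.0399 + 2·0.125·0.0221 + 1·0.25·0.274 = 0.113925.
0.113925 > 0.052: the indirect benefit exceeds the cost.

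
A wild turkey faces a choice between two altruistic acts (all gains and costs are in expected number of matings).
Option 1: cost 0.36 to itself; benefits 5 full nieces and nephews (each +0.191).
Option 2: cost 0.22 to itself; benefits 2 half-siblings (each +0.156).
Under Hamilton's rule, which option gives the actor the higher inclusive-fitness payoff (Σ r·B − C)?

Option 1: r to a full niece or nephew = 0.25.
Option 1: Σ r·B − C = (5·0.25·0.191) − 0.36 = -0.12125.
Option 2: r to a half-sibling = 0.25.
Option 2: Σ r·B − C = (2·0.25·0.156) − 0.22 = -0.142.
Option 1 has the higher net inclusive-fitness payoff.

Option 1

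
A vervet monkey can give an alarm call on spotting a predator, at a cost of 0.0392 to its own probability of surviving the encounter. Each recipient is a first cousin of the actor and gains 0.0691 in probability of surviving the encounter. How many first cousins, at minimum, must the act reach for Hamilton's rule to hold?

r to a first cousin = 1/8 (first cousins share one grandparent pair — two paths of length 4: r = 2·(1/2)^4 = 1/8).
Hamilton's rule: n·r·B > C  ⇒  n > C/(r·B) = 0.0392/(0.125·0.0691) = 4.538.
The smallest integer exceeding 4.538 is 5.

5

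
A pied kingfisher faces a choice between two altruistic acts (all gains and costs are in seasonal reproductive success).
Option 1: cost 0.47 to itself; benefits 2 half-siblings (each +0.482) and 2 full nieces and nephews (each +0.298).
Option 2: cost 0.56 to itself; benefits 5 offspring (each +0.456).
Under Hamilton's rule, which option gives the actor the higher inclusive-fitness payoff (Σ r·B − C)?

Option 2

Option 1: r to a half-sibling = 0.25.
Option 1: r to a full niece or nephew = 0.25.
Option 1: Σ r·B − C = (2·0.25·0.482 + 2·0.25·0.298) − 0.47 = -0.08.
Option 2: r to an offspring = 0.5.
Option 2: Σ r·B − C = (5·0.5·0.456) − 0.56 = 0.58.
Option 2 has the higher net inclusive-fitness payoff.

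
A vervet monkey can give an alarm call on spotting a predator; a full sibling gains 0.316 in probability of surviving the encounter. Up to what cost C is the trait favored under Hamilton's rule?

0.158

r to a full sibling = 0.5 (full sibs share both parents — two paths of length 2: r = 2·(1/2)^2 = 1/2).
Hamilton's rule: n·r·B > C, so the trait is favored while C < n·r·B = 1·0.5·0.316 = 0.158.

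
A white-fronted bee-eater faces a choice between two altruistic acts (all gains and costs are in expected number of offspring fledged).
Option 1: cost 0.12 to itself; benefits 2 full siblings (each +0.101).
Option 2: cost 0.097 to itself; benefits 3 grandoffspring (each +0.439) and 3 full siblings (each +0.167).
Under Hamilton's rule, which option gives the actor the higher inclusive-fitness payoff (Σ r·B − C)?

Option 1: r to a full sibling = 0.5.
Option 1: Σ r·B − C = (2·0.5·0.101) − 0.12 = -0.019.
Option 2: r to a grandoffspring = 0.25.
Option 2: r to a full sibling = 0.5.
Option 2: Σ r·B − C = (3·0.25·0.439 + 3·0.5·0.167) − 0.097 = 0.48275.
Option 2 has the higher net inclusive-fitness payoff.

Option 2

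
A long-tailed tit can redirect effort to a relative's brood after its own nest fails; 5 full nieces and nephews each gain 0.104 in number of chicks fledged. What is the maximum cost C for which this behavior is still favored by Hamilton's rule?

0.13

r to a full niece or nephew = 1/4 (full aunt/uncle↔niece/nephew: two paths of length 3 through the shared grandparent pair: r = 2·(1/2)^3 = 1/4).
Hamilton's rule: n·r·B > C, so the trait is favored while C < n·r·B = 5·0.25·0.104 = 0.13.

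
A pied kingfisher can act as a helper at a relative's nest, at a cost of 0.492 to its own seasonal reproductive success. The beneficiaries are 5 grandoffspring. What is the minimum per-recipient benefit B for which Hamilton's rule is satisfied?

0.3936

r to a grandoffspring = 0.25 (two parent–offspring links: r = (1/2)^2 = 1/4).
Hamilton's rule with n recipients of equal r: n·r·B > C, so B > C/(n·r) = 0.492/(5·0.25) = 0.3936.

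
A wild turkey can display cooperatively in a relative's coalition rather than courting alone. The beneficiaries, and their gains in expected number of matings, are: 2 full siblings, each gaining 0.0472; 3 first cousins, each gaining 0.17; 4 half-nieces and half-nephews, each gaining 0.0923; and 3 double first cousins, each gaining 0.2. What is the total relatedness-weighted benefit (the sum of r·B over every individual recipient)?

0.3071

r to a full sibling = 0.5 (full sibs share both parents — two paths of length 2: r = 2·(1/2)^2 = 1/2).
r to a first cousin = 0.125 (first cousins share one grandparent pair — two paths of length 4: r = 2·(1/2)^4 = 1/8).
r to a half-niece or half-nephew = 1/8 (half-aunt/uncle↔niece/nephew: one path of length 3: r = (1/2)^3 = 1/8).
r to a double first cousin = 0.25 (double first cousins share both grandparent pairs — four paths of length 4: r = 4·(1/2)^4 = 1/4).
Summing one r·B term per recipient: 2·0.5·0.0472 + 3·0.125·0.17 + 4·0.125·0.0923 + 3·0.25·0.2 = 0.3071.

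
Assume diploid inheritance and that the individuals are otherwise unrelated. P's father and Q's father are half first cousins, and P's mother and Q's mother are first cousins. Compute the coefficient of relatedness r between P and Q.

0.046875

Independent pedigree routes through distinct common ancestors add.
P and Q are related in two ways: half second cousins through their fathers (r = 1/64) and second cousins through their mothers (r = 1/32).
r = 1/64 + 1/32 = 0.046875.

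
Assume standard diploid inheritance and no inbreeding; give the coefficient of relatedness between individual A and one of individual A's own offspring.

Each parent–offspring link contributes a factor of 1/2, and independent paths through distinct common ancestors add.
One parent–offspring link: r = (1/2)^1 = 1/2.

0.5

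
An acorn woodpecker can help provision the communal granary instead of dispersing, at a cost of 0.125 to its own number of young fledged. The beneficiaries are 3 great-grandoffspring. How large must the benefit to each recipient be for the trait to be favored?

r to a great-grandoffspring = 1/8 (three parent–offspring links: r = (1/2)^3 = 1/8).
Hamilton's rule with n recipients of equal r: n·r·B > C, so B > C/(n·r) = 0.125/(3·0.125) = 0.3333.

0.3333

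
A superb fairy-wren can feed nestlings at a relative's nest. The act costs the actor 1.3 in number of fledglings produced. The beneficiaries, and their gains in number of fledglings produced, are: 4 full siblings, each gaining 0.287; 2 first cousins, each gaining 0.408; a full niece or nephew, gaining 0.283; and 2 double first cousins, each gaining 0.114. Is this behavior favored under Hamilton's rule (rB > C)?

No

Hamilton's rule: the trait is favored when the sum of r·B over every recipient exceeds the actor's cost C.
r to a full sibling = 0.5 (full sibs share both parents — two paths of length 2: r = 2·(1/2)^2 = 1/2).
r to a first cousin = 1/8 (first cousins share one grandparent pair — two paths of length 4: r = 2·(1/2)^4 = 1/8).
r to a full niece or nephew = 0.25 (full aunt/uncle↔niece/nephew: two paths of length 3 through the shared grandparent pair: r = 2·(1/2)^3 = 1/4).
r to a double first cousin = 0.25 (double first cousins share both grandparent pairs — four paths of length 4: r = 4·(1/2)^4 = 1/4).
Summing one r·B term per recipient: 4·0.5·0.287 + 2·0.125·0.408 + 1·0.25·0.283 + 2·0.25·0.114 = 0.80375.
0.80375 < 1.3: the indirect benefit is less than the cost.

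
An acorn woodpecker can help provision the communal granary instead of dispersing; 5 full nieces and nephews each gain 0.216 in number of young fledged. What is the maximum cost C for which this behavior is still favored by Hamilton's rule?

0.27

r to a full niece or nephew = 0.25 (full aunt/uncle↔niece/nephew: two paths of length 3 through the shared grandparent pair: r = 2·(1/2)^3 = 1/4).
Hamilton's rule: n·r·B > C, so the trait is favored while C < n·r·B = 5·0.25·0.216 = 0.27.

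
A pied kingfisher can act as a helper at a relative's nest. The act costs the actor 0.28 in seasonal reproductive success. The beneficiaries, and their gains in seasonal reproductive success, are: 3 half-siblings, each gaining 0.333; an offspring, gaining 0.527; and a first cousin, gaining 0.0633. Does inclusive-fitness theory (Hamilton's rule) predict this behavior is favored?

Hamilton's rule: the trait is favored when the sum of r·B over every recipient exceeds the actor's cost C.
r to a half-sibling = 1/4 (half-sibs share one parent — one path of length 2: r = (1/2)^2 = 1/4).
r to an offspring = 1/2 (one parent–offspring link: r = (1/2)^1 = 1/2).
r to a first cousin = 0.125 (first cousins share one grandparent pair — two paths of length 4: r = 2·(1/2)^4 = 1/8).
Summing one r·B term per recipient: 3·0.25·0.333 + 1·0.5·0.527 + 1·0.125·0.0633 = 0.5211625.
0.5211625 > 0.28: the indirect benefit exceeds the cost.

Yes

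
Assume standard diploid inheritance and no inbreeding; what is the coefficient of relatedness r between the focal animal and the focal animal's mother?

Each parent–offspring link contributes a factor of 1/2, and independent paths through distinct common ancestors add.
One parent–offspring link: r = (1/2)^1 = 1/2.

0.5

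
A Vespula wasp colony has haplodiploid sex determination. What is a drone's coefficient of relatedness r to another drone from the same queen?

0.5

Haploid brothers each carry a random half of the queen's diploid genome, so on average they share half: r = 1/2.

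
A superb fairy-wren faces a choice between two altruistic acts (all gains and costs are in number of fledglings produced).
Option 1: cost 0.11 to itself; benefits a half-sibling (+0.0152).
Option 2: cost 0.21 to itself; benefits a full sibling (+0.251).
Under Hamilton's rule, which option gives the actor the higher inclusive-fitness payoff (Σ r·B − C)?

Option 1: r to a half-sibling = 0.25.
Option 1: Σ r·B − C = (1·0.25·0.0152) − 0.11 = -0.1062.
Option 2: r to a full sibling = 0.5.
Option 2: Σ r·B − C = (1·0.5·0.251) − 0.21 = -0.0845.
Option 2 has the higher net inclusive-fitness payoff.

Option 2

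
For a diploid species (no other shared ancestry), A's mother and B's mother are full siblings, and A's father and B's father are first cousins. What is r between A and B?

Independent pedigree routes through distinct common ancestors add.
A and B are related in two ways: first cousins through their mothers (r = 1/8) and second cousins through their fathers (r = 1/32).
r = 1/8 + 1/32 = 5/32 = 0.15625.

0.15625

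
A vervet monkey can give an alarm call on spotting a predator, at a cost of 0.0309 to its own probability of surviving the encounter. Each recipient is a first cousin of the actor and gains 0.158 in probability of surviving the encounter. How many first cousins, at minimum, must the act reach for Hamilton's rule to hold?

r to a first cousin = 1/8 (first cousins share one grandparent pair — two paths of length 4: r = 2·(1/2)^4 = 1/8).
Hamilton's rule: n·r·B > C  ⇒  n > C/(r·B) = 0.0309/(0.125·0.158) = 1.565.
The smallest integer exceeding 1.565 is 2.

2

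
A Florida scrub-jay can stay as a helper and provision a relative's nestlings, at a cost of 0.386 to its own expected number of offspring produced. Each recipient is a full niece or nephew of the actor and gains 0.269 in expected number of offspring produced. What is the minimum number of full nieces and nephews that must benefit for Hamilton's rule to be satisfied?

6

r to a full niece or nephew = 1/4 (full aunt/uncle↔niece/nephew: two paths of length 3 through the shared grandparent pair: r = 2·(1/2)^3 = 1/4).
Hamilton's rule: n·r·B > C  ⇒  n > C/(r·B) = 0.386/(0.25·0.269) = 5.74.
The smallest integer exceeding 5.74 is 6.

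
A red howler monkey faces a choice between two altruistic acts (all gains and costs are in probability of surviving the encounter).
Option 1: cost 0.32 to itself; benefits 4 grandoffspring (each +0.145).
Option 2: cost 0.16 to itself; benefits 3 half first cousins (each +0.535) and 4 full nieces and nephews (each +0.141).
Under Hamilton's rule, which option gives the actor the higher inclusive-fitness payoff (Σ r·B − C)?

Option 1: r to a grandoffspring = 0.25.
Option 1: Σ r·B − C = (4·0.25·0.145) − 0.32 = -0.175.
Option 2: r to a half first cousin = 0.0625.
Option 2: r to a full niece or nephew = 0.25.
Option 2: Σ r·B − C = (3·0.0625·0.535 + 4·0.25·0.141) − 0.16 = 0.0813125.
Option 2 has the higher net inclusive-fitness payoff.

Option 2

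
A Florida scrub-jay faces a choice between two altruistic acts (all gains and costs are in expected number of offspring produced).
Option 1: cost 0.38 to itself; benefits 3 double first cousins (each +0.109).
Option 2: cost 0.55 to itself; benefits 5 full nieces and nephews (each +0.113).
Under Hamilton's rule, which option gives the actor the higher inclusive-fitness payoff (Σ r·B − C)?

Option 1: r to a double first cousin = 0.25.
Option 1: Σ r·B − C = (3·0.25·0.109) − 0.38 = -0.29825.
Option 2: r to a full niece or nephew = 0.25.
Option 2: Σ r·B − C = (5·0.25·0.113) − 0.55 = -0.40875.
Option 1 has the higher net inclusive-fitness payoff.

Option 1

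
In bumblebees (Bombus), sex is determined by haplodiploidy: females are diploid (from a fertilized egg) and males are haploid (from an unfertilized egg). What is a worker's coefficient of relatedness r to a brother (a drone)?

0.25

Her haploid brother carries none of their father's genes and a random half of their mother's genome; that half matches the maternal half of her own genome with probability 1/2: r = 1/2 · 1/2 = 1/4.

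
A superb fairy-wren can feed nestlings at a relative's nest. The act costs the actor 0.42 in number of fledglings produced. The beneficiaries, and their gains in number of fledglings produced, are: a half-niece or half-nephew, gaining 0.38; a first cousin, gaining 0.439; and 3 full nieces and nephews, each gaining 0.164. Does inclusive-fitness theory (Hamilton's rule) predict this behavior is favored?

No

Hamilton's rule: the trait is favored when the sum of r·B over every recipient exceeds the actor's cost C.
r to a half-niece or half-nephew = 1/8 (half-aunt/uncle↔niece/nephew: one path of length 3: r = (1/2)^3 = 1/8).
r to a first cousin = 0.125 (first cousins share one grandparent pair — two paths of length 4: r = 2·(1/2)^4 = 1/8).
r to a full niece or nephew = 1/4 (full aunt/uncle↔niece/nephew: two paths of length 3 through the shared grandparent pair: r = 2·(1/2)^3 = 1/4).
Summing one r·B term per recipient: 1·0.125·0.38 + 1·0.125·0.439 + 3·0.25·0.164 = 0.225375.
0.225375 < 0.42: the indirect benefit is less than the cost.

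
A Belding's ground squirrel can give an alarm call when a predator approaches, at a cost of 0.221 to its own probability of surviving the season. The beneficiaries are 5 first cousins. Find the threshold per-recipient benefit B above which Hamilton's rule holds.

r to a first cousin = 1/8 (first cousins share one grandparent pair — two paths of length 4: r = 2·(1/2)^4 = 1/8).
Hamilton's rule with n recipients of equal r: n·r·B > C, so B > C/(n·r) = 0.221/(5·0.125) = 0.3536.

0.3536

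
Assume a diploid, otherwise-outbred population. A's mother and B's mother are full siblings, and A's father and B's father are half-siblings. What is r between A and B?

Relatedness sums over independent paths through distinct common ancestors.
A and B are related in two ways: first cousins through their mothers (r = 1/8) and half first cousins through their fathers (r = 1/16).
r = 1/8 + 1/16 = 0.1875.

0.1875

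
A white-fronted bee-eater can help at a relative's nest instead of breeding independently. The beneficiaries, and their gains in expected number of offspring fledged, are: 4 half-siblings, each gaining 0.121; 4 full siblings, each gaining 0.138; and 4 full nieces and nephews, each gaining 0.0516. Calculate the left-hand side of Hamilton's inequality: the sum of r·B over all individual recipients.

0.4486

r to a half-sibling = 1/4 (half-sibs share one parent — one path of length 2: r = (1/2)^2 = 1/4).
r to a full sibling = 1/2 (full sibs share both parents — two paths of length 2: r = 2·(1/2)^2 = 1/2).
r to a full niece or nephew = 0.25 (full aunt/uncle↔niece/nephew: two paths of length 3 through the shared grandparent pair: r = 2·(1/2)^3 = 1/4).
Summing one r·B term per recipient: 4·0.25·0.121 + 4·0.5·0.138 + 4·0.25·0.0516 = 0.4486.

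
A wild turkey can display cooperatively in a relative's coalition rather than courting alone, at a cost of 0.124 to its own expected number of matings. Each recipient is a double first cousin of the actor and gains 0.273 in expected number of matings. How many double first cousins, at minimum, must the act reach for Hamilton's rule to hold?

r to a double first cousin = 0.25 (double first cousins share both grandparent pairs — four paths of length 4: r = 4·(1/2)^4 = 1/4).
Hamilton's rule: n·r·B > C  ⇒  n > C/(r·B) = 0.124/(0.25·0.273) = 1.817.
The smallest integer exceeding 1.817 is 2.

2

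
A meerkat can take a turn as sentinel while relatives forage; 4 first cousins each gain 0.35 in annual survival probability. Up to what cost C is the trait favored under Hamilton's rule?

0.175

r to a first cousin = 1/8 (first cousins share one grandparent pair — two paths of length 4: r = 2·(1/2)^4 = 1/8).
Hamilton's rule: n·r·B > C, so the trait is favored while C < n·r·B = 4·0.125·0.35 = 0.175.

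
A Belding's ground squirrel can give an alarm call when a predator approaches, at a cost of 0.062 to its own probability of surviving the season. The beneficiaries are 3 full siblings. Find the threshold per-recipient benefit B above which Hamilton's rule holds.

r to a full sibling = 0.5 (full sibs share both parents — two paths of length 2: r = 2·(1/2)^2 = 1/2).
Hamilton's rule with n recipients of equal r: n·r·B > C, so B > C/(n·r) = 0.062/(3·0.5) = 0.0413.

0.0413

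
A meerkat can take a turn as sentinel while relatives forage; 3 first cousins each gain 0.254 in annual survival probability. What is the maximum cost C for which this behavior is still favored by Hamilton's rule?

r to a first cousin = 0.125 (first cousins share one grandparent pair — two paths of length 4: r = 2·(1/2)^4 = 1/8).
Hamilton's rule: n·r·B > C, so the trait is favored while C < n·r·B = 3·0.125·0.254 = 0.09525.

0.09525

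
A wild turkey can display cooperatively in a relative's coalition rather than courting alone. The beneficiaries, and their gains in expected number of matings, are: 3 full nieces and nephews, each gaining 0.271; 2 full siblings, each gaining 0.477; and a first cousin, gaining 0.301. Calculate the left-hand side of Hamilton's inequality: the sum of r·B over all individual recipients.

0.717875

r to a full niece or nephew = 1/4 (full aunt/uncle↔niece/nephew: two paths of length 3 through the shared grandparent pair: r = 2·(1/2)^3 = 1/4).
r to a full sibling = 0.5 (full sibs share both parents — two paths of length 2: r = 2·(1/2)^2 = 1/2).
r to a first cousin = 0.125 (first cousins share one grandparent pair — two paths of length 4: r = 2·(1/2)^4 = 1/8).
Summing one r·B term per recipient: 3·0.25·0.271 + 2·0.5·0.477 + 1·0.125·0.301 = 0.717875.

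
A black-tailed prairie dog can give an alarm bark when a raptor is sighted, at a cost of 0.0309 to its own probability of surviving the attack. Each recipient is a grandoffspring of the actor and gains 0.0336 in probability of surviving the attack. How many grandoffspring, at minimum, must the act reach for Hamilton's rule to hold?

r to a grandoffspring = 0.25 (two parent–offspring links: r = (1/2)^2 = 1/4).
Hamilton's rule: n·r·B > C  ⇒  n > C/(r·B) = 0.0309/(0.25·0.0336) = 3.679.
The smallest integer exceeding 3.679 is 4.

4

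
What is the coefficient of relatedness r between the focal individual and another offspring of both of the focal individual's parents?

Each parent–offspring link contributes a factor of 1/2, and independent paths through distinct common ancestors add.
Full sibs share both parents — two paths of length 2: r = 2·(1/2)^2 = 1/2.

0.5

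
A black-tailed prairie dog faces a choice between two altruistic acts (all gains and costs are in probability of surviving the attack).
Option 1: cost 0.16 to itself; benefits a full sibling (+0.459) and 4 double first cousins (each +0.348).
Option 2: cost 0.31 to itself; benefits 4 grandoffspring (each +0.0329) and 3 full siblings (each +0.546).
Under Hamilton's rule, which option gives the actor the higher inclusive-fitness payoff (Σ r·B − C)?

Option 1: r to a full sibling = 0.5.
Option 1: r to a double first cousin = 0.25.
Option 1: Σ r·B − C = (1·0.5·0.459 + 4·0.25·0.348) − 0.16 = 0.4175.
Option 2: r to a grandoffspring = 0.25.
Option 2: r to a full sibling = 0.5.
Option 2: Σ r·B − C = (4·0.25·0.0329 + 3·0.5·0.546) − 0.31 = 0.5419.
Option 2 has the higher net inclusive-fitness payoff.

Option 2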